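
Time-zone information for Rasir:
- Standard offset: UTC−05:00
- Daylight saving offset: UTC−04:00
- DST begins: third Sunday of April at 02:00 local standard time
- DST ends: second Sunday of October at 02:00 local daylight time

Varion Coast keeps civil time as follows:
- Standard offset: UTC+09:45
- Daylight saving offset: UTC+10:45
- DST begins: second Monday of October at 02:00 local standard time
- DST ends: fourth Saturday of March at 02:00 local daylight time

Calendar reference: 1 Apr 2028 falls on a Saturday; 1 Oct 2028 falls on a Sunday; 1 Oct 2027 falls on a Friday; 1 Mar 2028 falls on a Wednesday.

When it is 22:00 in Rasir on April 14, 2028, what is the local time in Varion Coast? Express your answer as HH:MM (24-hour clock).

12:45

1 April 2028 is a Saturday, so the first Sunday is April 2 and the third is April 16.
1 October 2028 is a Sunday, so the first Sunday is October 1 and the second is October 8.
Daylight saving runs 16 April – 8 October; April 14, 2028 is outside that window, so Rasir is on standard time at UTC−05:00.
22:00 Rasir + 5h = 03:00 UTC (rolling into the next day, 15 April 2028).
1 October 2027 is a Friday, so the first Monday is October 4 and the second is October 11.
1 March 2028 is a Wednesday, so the first Saturday is March 4 and the fourth is March 25.
At the standard offset (UTC+09:45), 03:00 UTC + 9h45m = 12:45 Varion Coast standard time.
Daylight saving runs 11 October 2027 – 25 March 2028; the standard-time date in Varion Coast, April 15, 2028, is outside that window, so Varion Coast is on standard time at UTC+09:45.
03:00 UTC + 9h45m = 12:45 Varion Coast.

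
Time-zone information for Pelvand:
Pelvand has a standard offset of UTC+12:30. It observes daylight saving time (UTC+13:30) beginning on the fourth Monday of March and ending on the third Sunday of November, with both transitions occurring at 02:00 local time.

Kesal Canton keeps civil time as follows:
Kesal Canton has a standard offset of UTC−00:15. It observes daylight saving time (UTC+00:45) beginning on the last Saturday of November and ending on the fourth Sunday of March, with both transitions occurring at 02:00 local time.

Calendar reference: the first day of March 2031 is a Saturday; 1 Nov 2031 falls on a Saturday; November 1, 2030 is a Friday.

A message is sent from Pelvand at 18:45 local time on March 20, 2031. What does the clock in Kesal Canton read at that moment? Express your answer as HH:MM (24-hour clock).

07:00

1 March 2031 is a Saturday, so the first Monday is March 3 and the fourth is March 24.
1 November 2031 is a Saturday, so the first Sunday is November 2 and the third is November 16.
Daylight saving runs 24 March – 16 November; March 20, 2031 is outside that window, so Pelvand is on standard time at UTC+12:30.
18:45 Pelvand − 12h30m = 06:15 UTC.
1 November 2030 is a Friday, so Saturdays fall on 2, 9, 16, 23, 30; the last is November 30.
1 March 2031 is a Saturday, so the first Sunday is March 2 and the fourth is March 23.
At the standard offset (UTC−00:15), 06:15 UTC − 0h15m = 06:00 Kesal Canton standard time.
Daylight saving runs 30 November 2030 – 23 March 2031; the standard-time date in Kesal Canton, March 20, 2031, is inside that window, so Kesal Canton is at UTC+00:45.
06:15 UTC + 0h45m = 07:00 Kesal Canton.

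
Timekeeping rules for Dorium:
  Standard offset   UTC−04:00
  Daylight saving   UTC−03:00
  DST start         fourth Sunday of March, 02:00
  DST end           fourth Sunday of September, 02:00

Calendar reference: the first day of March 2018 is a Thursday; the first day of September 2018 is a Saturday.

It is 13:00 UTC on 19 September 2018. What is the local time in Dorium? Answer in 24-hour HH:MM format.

10:00

1 March 2018 is a Thursday, so the first Sunday is March 4 and the fourth is March 25.
1 September 2018 is a Saturday, so the first Sunday is September 2 and the fourth is September 23.
At the standard offset (UTC−04:00), 13:00 UTC − 4h = 09:00 Dorium standard time.
The standard-time date in Dorium, 19 September 2018, falls between 25 March and 23 September, so daylight saving is in effect and Dorium is at UTC−03:00.
13:00 UTC − 3h = 10:00 local.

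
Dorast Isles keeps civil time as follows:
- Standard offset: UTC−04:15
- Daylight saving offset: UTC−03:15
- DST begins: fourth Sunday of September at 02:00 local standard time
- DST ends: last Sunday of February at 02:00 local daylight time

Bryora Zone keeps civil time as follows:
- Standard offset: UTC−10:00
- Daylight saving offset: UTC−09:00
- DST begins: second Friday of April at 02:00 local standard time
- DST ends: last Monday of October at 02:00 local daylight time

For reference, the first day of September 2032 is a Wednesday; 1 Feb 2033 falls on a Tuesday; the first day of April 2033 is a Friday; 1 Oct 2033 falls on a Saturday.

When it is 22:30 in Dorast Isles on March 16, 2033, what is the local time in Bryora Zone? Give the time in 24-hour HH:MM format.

16:45

1 September 2032 is a Wednesday, so the first Sunday is September 5 and the fourth is September 26.
1 February 2033 is a Tuesday, so Sundays fall on 6, 13, 20, 27; the last is February 27.
Daylight saving runs 26 September 2032 – 27 February 2033; March 16, 2033 is outside that window, so Dorast Isles is on standard time at UTC−04:15.
22:30 Dorast Isles + 4h15m = 02:45 UTC (rolling into the next day, 17 March 2033).
1 April 2033 is a Friday, so the first Friday is April 1 and the second is April 8.
1 October 2033 is a Saturday, so Mondays fall on 3, 10, 17, 24, 31; the last is October 31.
At the standard offset (UTC−10:00), 02:45 UTC − 10h = 16:45 Bryora Zone standard time (rolling into the previous day, 16 March 2033).
The standard-time date in Bryora Zone, March 16, 2033, does not fall between 8 April and 31 October, so daylight saving is not in effect and Bryora Zone is at UTC−10:00.
02:45 UTC − 10h = 16:45 Bryora Zone (rolling into the previous day, 16 March 2033).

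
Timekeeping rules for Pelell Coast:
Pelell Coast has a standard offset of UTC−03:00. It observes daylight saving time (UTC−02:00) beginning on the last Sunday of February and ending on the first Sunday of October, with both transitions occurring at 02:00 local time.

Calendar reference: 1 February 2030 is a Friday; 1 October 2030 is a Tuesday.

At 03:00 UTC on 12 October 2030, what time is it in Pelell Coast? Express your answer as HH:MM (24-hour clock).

00:00

1 February 2030 is a Friday, so Sundays fall on 3, 10, 17, 24; the last is February 24.
1 October 2030 is a Tuesday, so the first Sunday is October 6.
At the standard offset (UTC−03:00), 03:00 UTC − 3h = 00:00 Pelell Coast standard time.
The standard-time date in Pelell Coast, 12 October 2030, is outside the daylight-saving period (24 February – 6 October), so Pelell Coast is on standard time, UTC−03:00.
03:00 UTC − 3h = 00:00 local.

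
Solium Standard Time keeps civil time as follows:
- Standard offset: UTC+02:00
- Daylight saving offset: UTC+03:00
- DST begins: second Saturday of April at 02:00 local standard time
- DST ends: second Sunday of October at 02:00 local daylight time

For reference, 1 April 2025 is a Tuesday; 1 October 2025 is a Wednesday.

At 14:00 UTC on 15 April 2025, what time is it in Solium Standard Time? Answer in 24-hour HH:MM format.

1 April 2025 is a Tuesday, so the first Saturday is April 5 and the second is April 12.
1 October 2025 is a Wednesday, so the first Sunday is October 5 and the second is October 12.
At the standard offset (UTC+02:00), 14:00 UTC + 2h = 16:00 Solium Standard Time standard time.
Daylight saving runs 12 April – 12 October; the standard-time date in Solium Standard Time, 15 April 2025, is inside that window, so Solium Standard Time is at UTC+03:00.
14:00 UTC + 3h = 17:00 local.

17:00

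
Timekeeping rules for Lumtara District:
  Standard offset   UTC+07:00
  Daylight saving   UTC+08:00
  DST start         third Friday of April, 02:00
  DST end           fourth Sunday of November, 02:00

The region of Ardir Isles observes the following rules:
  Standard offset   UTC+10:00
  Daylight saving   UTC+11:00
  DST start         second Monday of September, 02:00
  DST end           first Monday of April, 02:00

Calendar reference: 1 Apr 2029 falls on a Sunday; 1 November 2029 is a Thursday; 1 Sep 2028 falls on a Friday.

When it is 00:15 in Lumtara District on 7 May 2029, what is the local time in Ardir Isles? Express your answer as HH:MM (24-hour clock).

02:15

1 April 2029 is a Sunday, so the first Friday is April 6 and the third is April 20.
1 November 2029 is a Thursday, so the first Sunday is November 4 and the fourth is November 25.
7 May 2029 lies within the daylight-saving period (20 April – 25 November), so Lumtara District is on daylight time, UTC+08:00.
00:15 Lumtara District − 8h = 16:15 UTC (rolling into the previous day, 6 May 2029).
1 September 2028 is a Friday, so the first Monday is September 4 and the second is September 11.
1 April 2029 is a Sunday, so the first Monday is April 2.
At the standard offset (UTC+10:00), 16:15 UTC + 10h = 02:15 Ardir Isles standard time (rolling into the next day, 7 May 2029).
The standard-time date in Ardir Isles, 7 May 2029, is outside the daylight-saving period (11 September 2028 – 2 April 2029), so Ardir Isles is on standard time, UTC+10:00.
16:15 UTC + 10h = 02:15 Ardir Isles (rolling into the next day, 7 May 2029).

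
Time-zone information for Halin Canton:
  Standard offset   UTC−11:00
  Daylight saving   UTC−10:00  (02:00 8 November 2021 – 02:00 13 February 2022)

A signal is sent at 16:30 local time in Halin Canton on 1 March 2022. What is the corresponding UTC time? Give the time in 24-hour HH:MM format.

Daylight saving runs 8 November 2021 – 13 February 2022; 1 March 2022 is outside that window, so Halin Canton is on standard time at UTC−11:00.
16:30 local + 11h = 03:30 UTC (rolling into the next day, 2 March 2022).

03:30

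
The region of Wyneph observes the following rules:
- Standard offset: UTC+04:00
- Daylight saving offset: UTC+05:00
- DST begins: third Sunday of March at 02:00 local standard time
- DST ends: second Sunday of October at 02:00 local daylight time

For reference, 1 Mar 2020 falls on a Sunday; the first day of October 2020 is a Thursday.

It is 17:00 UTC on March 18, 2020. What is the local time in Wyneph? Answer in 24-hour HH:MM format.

1 March 2020 is a Sunday, so the first Sunday is March 1 and the third is March 15.
1 October 2020 is a Thursday, so the first Sunday is October 4 and the second is October 11.
At the standard offset (UTC+04:00), 17:00 UTC + 4h = 21:00 Wyneph standard time.
Daylight saving runs 15 March – 11 October; the standard-time date in Wyneph, March 18, 2020, is inside that window, so Wyneph is at UTC+05:00.
17:00 UTC + 5h = 22:00 local.

22:00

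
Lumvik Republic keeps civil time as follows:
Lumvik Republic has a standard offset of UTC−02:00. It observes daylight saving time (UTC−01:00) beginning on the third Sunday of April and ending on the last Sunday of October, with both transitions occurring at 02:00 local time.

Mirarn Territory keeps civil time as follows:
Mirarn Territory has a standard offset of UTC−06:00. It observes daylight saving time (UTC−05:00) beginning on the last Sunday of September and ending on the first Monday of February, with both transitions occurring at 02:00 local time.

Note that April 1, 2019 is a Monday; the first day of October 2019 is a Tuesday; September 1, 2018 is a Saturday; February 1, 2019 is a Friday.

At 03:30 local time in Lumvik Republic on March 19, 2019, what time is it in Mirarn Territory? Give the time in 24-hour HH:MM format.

23:30

1 April 2019 is a Monday, so the first Sunday is April 7 and the third is April 21.
1 October 2019 is a Tuesday, so Sundays fall on 6, 13, 20, 27; the last is October 27.
March 19, 2019 does not fall between 21 April and 27 October, so daylight saving is not in effect and Lumvik Republic is at UTC−02:00.
03:30 Lumvik Republic + 2h = 05:30 UTC.
1 September 2018 is a Saturday, so Sundays fall on 2, 9, 16, 23, 30; the last is September 30.
1 February 2019 is a Friday, so the first Monday is February 4.
At the standard offset (UTC−06:00), 05:30 UTC − 6h = 23:30 Mirarn Territory standard time (rolling into the previous day, 18 March 2019).
The standard-time date in Mirarn Territory, March 18, 2019, does not fall between 30 September 2018 and 4 February 2019, so daylight saving is not in effect and Mirarn Territory is at UTC−06:00.
05:30 UTC − 6h = 23:30 Mirarn Territory (rolling into the previous day, 18 March 2019).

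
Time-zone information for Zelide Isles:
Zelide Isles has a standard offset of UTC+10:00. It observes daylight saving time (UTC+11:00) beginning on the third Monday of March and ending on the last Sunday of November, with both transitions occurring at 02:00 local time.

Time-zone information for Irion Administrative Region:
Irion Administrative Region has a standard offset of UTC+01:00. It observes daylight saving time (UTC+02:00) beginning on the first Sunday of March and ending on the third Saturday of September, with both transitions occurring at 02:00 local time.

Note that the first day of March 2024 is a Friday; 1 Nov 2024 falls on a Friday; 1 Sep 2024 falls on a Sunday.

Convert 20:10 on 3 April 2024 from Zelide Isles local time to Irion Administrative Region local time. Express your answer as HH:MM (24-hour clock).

11:10

1 March 2024 is a Friday, so the first Monday is March 4 and the third is March 18.
1 November 2024 is a Friday, so Sundays fall on 3, 10, 17, 24; the last is November 24.
3 April 2024 falls between 18 March and 24 November, so daylight saving is in effect and Zelide Isles is at UTC+11:00.
20:10 Zelide Isles − 11h = 09:10 UTC.
1 March 2024 is a Friday, so the first Sunday is March 3.
1 September 2024 is a Sunday, so the first Saturday is September 7 and the third is September 21.
At the standard offset (UTC+01:00), 09:10 UTC + 1h = 10:10 Irion Administrative Region standard time.
The standard-time date in Irion Administrative Region, 3 April 2024, lies within the daylight-saving period (3 March – 21 September), so Irion Administrative Region is on daylight time, UTC+02:00.
09:10 UTC + 2h = 11:10 Irion Administrative Region.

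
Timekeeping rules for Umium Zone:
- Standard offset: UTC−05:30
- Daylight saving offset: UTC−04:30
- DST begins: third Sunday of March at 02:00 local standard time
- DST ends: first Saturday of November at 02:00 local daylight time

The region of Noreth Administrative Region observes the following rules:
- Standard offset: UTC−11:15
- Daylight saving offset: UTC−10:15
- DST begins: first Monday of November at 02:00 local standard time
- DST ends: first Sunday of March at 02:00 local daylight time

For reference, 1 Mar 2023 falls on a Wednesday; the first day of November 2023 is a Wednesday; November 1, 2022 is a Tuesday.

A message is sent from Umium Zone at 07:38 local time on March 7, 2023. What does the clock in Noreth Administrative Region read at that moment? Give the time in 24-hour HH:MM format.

01:53

1 March 2023 is a Wednesday, so the first Sunday is March 5 and the third is March 19.
1 November 2023 is a Wednesday, so the first Saturday is November 4.
March 7, 2023 is outside the daylight-saving period (19 March – 4 November), so Umium Zone is on standard time, UTC−05:30.
07:38 Umium Zone + 5h30m = 13:08 UTC.
1 November 2022 is a Tuesday, so the first Monday is November 7.
1 March 2023 is a Wednesday, so the first Sunday is March 5.
At the standard offset (UTC−11:15), 13:08 UTC − 11h15m = 01:53 Noreth Administrative Region standard time.
Daylight saving runs 7 November 2022 – 5 March 2023; the standard-time date in Noreth Administrative Region, March 7, 2023, is outside that window, so Noreth Administrative Region is on standard time at UTC−11:15.
13:08 UTC − 11h15m = 01:53 Noreth Administrative Region.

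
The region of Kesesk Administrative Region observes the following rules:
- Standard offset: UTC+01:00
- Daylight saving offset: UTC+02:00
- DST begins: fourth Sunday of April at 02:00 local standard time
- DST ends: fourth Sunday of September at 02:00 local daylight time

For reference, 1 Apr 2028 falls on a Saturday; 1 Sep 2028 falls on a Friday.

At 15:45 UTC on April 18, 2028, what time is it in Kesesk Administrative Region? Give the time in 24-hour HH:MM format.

16:45

1 April 2028 is a Saturday, so the first Sunday is April 2 and the fourth is April 23.
1 September 2028 is a Friday, so the first Sunday is September 3 and the fourth is September 24.
At the standard offset (UTC+01:00), 15:45 UTC + 1h = 16:45 Kesesk Administrative Region standard time.
Daylight saving runs 23 April – 24 September; the standard-time date in Kesesk Administrative Region, April 18, 2028, is outside that window, so Kesesk Administrative Region is on standard time at UTC+01:00.
15:45 UTC + 1h = 16:45 local.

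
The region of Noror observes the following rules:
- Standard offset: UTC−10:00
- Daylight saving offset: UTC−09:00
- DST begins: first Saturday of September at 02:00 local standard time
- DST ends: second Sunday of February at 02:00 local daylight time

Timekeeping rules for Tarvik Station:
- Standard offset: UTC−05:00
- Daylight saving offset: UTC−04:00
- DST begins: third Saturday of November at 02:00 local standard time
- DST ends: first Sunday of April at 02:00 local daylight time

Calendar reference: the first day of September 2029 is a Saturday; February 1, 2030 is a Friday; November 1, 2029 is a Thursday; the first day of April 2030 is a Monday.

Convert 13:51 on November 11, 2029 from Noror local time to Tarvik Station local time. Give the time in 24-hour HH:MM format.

1 September 2029 is a Saturday, so the first Saturday is September 1.
1 February 2030 is a Friday, so the first Sunday is February 3 and the second is February 10.
November 11, 2029 falls between 1 September 2029 and 10 February 2030, so daylight saving is in effect and Noror is at UTC−09:00.
13:51 Noror + 9h = 22:51 UTC.
1 November 2029 is a Thursday, so the first Saturday is November 3 and the third is November 17.
1 April 2030 is a Monday, so the first Sunday is April 7.
At the standard offset (UTC−05:00), 22:51 UTC − 5h = 17:51 Tarvik Station standard time.
Daylight saving runs 17 November 2029 – 7 April 2030; the standard-time date in Tarvik Station, November 11, 2029, is outside that window, so Tarvik Station is on standard time at UTC−05:00.
22:51 UTC − 5h = 17:51 Tarvik Station.

17:51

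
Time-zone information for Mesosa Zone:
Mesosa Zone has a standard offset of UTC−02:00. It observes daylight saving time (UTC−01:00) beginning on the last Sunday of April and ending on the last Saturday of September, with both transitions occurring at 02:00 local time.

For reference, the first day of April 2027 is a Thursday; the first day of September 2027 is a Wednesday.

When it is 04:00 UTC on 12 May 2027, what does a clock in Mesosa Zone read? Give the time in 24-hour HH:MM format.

1 April 2027 is a Thursday, so Sundays fall on 4, 11, 18, 25; the last is April 25.
1 September 2027 is a Wednesday, so Saturdays fall on 4, 11, 18, 25; the last is September 25.
At the standard offset (UTC−02:00), 04:00 UTC − 2h = 02:00 Mesosa Zone standard time.
Daylight saving runs 25 April – 25 September; the standard-time date in Mesosa Zone, 12 May 2027, is inside that window, so Mesosa Zone is at UTC−01:00.
04:00 UTC − 1h = 03:00 local.

03:00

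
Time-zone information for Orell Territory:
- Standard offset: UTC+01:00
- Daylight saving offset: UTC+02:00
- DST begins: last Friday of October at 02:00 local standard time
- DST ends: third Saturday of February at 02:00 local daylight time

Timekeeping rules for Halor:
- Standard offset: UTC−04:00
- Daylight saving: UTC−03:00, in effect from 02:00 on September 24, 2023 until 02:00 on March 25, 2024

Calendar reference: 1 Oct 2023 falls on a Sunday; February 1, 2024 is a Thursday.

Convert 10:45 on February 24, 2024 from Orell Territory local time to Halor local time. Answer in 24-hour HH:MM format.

06:45

1 October 2023 is a Sunday, so Fridays fall on 6, 13, 20, 27; the last is October 27.
1 February 2024 is a Thursday, so the first Saturday is February 3 and the third is February 17.
February 24, 2024 does not fall between 27 October 2023 and 17 February 2024, so daylight saving is not in effect and Orell Territory is at UTC+01:00.
10:45 Orell Territory − 1h = 09:45 UTC.
At the standard offset (UTC−04:00), 09:45 UTC − 4h = 05:45 Halor standard time.
The standard-time date in Halor, February 24, 2024, lies within the daylight-saving period (24 September 2023 – 25 March 2024), so Halor is on daylight time, UTC−03:00.
09:45 UTC − 3h = 06:45 Halor.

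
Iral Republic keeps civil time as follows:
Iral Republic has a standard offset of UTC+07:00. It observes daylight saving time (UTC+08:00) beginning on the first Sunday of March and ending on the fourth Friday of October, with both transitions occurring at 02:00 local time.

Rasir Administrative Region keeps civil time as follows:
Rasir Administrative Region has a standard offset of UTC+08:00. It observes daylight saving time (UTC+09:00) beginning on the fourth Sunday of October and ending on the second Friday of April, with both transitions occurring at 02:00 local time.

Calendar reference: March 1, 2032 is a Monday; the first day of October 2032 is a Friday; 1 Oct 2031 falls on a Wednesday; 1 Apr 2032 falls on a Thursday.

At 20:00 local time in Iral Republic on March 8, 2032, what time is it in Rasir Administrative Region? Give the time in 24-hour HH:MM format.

1 March 2032 is a Monday, so the first Sunday is March 7.
1 October 2032 is a Friday, so the first Friday is October 1 and the fourth is October 22.
March 8, 2032 falls between 7 March and 22 October, so daylight saving is in effect and Iral Republic is at UTC+08:00.
20:00 Iral Republic − 8h = 12:00 UTC.
1 October 2031 is a Wednesday, so the first Sunday is October 5 and the fourth is October 26.
1 April 2032 is a Thursday, so the first Friday is April 2 and the second is April 9.
At the standard offset (UTC+08:00), 12:00 UTC + 8h = 20:00 Rasir Administrative Region standard time.
The standard-time date in Rasir Administrative Region, March 8, 2032, falls between 26 October 2031 and 9 April 2032, so daylight saving is in effect and Rasir Administrative Region is at UTC+09:00.
12:00 UTC + 9h = 21:00 Rasir Administrative Region.

21:00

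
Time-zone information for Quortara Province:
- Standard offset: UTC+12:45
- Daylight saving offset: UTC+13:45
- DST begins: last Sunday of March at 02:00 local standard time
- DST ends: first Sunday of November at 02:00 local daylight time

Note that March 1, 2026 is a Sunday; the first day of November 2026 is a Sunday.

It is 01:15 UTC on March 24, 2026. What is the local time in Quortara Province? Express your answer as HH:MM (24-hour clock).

1 March 2026 is a Sunday, so Sundays fall on 1, 8, 15, 22, 29; the last is March 29.
1 November 2026 is a Sunday, so the first Sunday is November 1.
At the standard offset (UTC+12:45), 01:15 UTC + 12h45m = 14:00 Quortara Province standard time.
The standard-time date in Quortara Province, March 24, 2026, is outside the daylight-saving period (29 March – 1 November), so Quortara Province is on standard time, UTC+12:45.
01:15 UTC + 12h45m = 14:00 local.

14:00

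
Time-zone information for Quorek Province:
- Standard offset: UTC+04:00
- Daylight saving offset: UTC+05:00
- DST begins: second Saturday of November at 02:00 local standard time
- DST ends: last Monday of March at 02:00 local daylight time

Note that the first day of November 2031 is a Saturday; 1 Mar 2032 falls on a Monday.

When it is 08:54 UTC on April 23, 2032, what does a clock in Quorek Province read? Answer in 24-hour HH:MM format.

12:54

1 November 2031 is a Saturday, so the first Saturday is November 1 and the second is November 8.
1 March 2032 is a Monday, so Mondays fall on 1, 8, 15, 22, 29; the last is March 29.
At the standard offset (UTC+04:00), 08:54 UTC + 4h = 12:54 Quorek Province standard time.
The standard-time date in Quorek Province, April 23, 2032, is outside the daylight-saving period (8 November 2031 – 29 March 2032), so Quorek Province is on standard time, UTC+04:00.
08:54 UTC + 4h = 12:54 local.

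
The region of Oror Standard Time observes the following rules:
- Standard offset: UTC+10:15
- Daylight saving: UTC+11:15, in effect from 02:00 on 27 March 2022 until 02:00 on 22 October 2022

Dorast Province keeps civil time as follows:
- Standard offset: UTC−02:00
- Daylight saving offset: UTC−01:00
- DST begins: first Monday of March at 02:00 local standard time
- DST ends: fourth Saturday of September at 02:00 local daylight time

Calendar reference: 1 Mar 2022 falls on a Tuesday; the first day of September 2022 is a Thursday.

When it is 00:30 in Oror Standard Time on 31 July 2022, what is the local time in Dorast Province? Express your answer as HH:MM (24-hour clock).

31 July 2022 falls between 27 March and 22 October, so daylight saving is in effect and Oror Standard Time is at UTC+11:15.
00:30 Oror Standard Time − 11h15m = 13:15 UTC (rolling into the previous day, 30 July 2022).
1 March 2022 is a Tuesday, so the first Monday is March 7.
1 September 2022 is a Thursday, so the first Saturday is September 3 and the fourth is September 24.
At the standard offset (UTC−02:00), 13:15 UTC − 2h = 11:15 Dorast Province standard time.
Daylight saving runs 7 March – 24 September; the standard-time date in Dorast Province, 30 July 2022, is inside that window, so Dorast Province is at UTC−01:00.
13:15 UTC − 1h = 12:15 Dorast Province.

12:15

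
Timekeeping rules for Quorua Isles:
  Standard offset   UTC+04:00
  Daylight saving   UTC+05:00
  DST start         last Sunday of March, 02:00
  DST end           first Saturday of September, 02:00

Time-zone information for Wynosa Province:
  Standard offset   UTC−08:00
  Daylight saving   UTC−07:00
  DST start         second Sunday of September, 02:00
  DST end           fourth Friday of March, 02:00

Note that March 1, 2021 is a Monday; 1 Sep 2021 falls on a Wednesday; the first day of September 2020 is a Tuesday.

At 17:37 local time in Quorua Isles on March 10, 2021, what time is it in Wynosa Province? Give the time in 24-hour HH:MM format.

06:37

1 March 2021 is a Monday, so Sundays fall on 7, 14, 21, 28; the last is March 28.
1 September 2021 is a Wednesday, so the first Saturday is September 4.
March 10, 2021 does not fall between 28 March and 4 September, so daylight saving is not in effect and Quorua Isles is at UTC+04:00.
17:37 Quorua Isles − 4h = 13:37 UTC.
1 September 2020 is a Tuesday, so the first Sunday is September 6 and the second is September 13.
1 March 2021 is a Monday, so the first Friday is March 5 and the fourth is March 26.
At the standard offset (UTC−08:00), 13:37 UTC − 8h = 05:37 Wynosa Province standard time.
The standard-time date in Wynosa Province, March 10, 2021, falls between 13 September 2020 and 26 March 2021, so daylight saving is in effect and Wynosa Province is at UTC−07:00.
13:37 UTC − 7h = 06:37 Wynosa Province.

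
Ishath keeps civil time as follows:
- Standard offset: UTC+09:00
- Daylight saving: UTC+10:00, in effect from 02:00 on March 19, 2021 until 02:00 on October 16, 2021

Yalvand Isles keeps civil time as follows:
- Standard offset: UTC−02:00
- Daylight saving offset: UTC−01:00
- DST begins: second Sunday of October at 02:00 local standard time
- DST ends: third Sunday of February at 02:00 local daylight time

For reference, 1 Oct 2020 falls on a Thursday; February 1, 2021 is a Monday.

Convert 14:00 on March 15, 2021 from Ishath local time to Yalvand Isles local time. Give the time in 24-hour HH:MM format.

March 15, 2021 does not fall between 19 March and 16 October, so daylight saving is not in effect and Ishath is at UTC+09:00.
14:00 Ishath − 9h = 05:00 UTC.
1 October 2020 is a Thursday, so the first Sunday is October 4 and the second is October 11.
1 February 2021 is a Monday, so the first Sunday is February 7 and the third is February 21.
At the standard offset (UTC−02:00), 05:00 UTC − 2h = 03:00 Yalvand Isles standard time.
The standard-time date in Yalvand Isles, March 15, 2021, is outside the daylight-saving period (11 October 2020 – 21 February 2021), so Yalvand Isles is on standard time, UTC−02:00.
05:00 UTC − 2h = 03:00 Yalvand Isles.

03:00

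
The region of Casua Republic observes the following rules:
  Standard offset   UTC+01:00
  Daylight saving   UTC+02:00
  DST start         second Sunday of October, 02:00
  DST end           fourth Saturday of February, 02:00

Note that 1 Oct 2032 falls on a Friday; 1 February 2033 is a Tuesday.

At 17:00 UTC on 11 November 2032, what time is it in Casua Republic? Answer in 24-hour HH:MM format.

19:00

1 October 2032 is a Friday, so the first Sunday is October 3 and the second is October 10.
1 February 2033 is a Tuesday, so the first Saturday is February 5 and the fourth is February 26.
At the standard offset (UTC+01:00), 17:00 UTC + 1h = 18:00 Casua Republic standard time.
The standard-time date in Casua Republic, 11 November 2032, falls between 10 October 2032 and 26 February 2033, so daylight saving is in effect and Casua Republic is at UTC+02:00.
17:00 UTC + 2h = 19:00 local.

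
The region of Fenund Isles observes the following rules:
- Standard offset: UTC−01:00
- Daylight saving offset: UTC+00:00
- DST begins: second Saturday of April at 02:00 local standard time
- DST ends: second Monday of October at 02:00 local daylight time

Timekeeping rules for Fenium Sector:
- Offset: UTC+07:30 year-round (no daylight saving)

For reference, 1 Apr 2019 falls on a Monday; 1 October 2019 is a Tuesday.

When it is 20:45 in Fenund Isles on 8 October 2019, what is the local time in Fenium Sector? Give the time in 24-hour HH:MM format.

1 April 2019 is a Monday, so the first Saturday is April 6 and the second is April 13.
1 October 2019 is a Tuesday, so the first Monday is October 7 and the second is October 14.
8 October 2019 falls between 13 April and 14 October, so daylight saving is in effect and Fenund Isles is at UTC+00:00.
20:45 Fenund Isles − 0h = 20:45 UTC.
Fenium Sector has no daylight saving, so its offset is UTC+07:30 year-round.
20:45 UTC + 7h30m = 04:15 Fenium Sector (rolling into the next day, 9 October 2019).

04:15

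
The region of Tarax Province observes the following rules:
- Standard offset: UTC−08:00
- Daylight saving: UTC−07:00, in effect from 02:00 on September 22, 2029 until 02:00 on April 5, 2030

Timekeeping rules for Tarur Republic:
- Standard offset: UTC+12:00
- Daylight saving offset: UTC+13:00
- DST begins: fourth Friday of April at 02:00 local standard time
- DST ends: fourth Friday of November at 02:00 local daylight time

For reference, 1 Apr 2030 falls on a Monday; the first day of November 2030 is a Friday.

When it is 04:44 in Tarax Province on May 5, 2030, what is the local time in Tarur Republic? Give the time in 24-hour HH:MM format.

Daylight saving runs 22 September 2029 – 5 April 2030; May 5, 2030 is outside that window, so Tarax Province is on standard time at UTC−08:00.
04:44 Tarax Province + 8h = 12:44 UTC.
1 April 2030 is a Monday, so the first Friday is April 5 and the fourth is April 26.
1 November 2030 is a Friday, so the first Friday is November 1 and the fourth is November 22.
At the standard offset (UTC+12:00), 12:44 UTC + 12h = 00:44 Tarur Republic standard time (rolling into the next day, 6 May 2030).
Daylight saving runs 26 April – 22 November; the standard-time date in Tarur Republic, May 6, 2030, is inside that window, so Tarur Republic is at UTC+13:00.
12:44 UTC + 13h = 01:44 Tarur Republic (rolling into the next day, 6 May 2030).

01:44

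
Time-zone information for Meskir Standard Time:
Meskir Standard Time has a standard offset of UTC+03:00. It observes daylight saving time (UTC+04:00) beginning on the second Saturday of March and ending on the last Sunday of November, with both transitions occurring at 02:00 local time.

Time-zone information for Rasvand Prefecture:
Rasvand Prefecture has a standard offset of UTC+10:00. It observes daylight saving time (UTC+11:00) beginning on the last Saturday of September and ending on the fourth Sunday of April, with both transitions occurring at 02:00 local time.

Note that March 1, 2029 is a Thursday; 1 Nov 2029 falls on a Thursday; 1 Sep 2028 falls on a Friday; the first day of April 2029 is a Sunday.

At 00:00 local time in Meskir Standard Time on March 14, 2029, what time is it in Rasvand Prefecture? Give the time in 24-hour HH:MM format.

1 March 2029 is a Thursday, so the first Saturday is March 3 and the second is March 10.
1 November 2029 is a Thursday, so Sundays fall on 4, 11, 18, 25; the last is November 25.
March 14, 2029 falls between 10 March and 25 November, so daylight saving is in effect and Meskir Standard Time is at UTC+04:00.
00:00 Meskir Standard Time − 4h = 20:00 UTC (rolling into the previous day, 13 March 2029).
1 September 2028 is a Friday, so Saturdays fall on 2, 9, 16, 23, 30; the last is September 30.
1 April 2029 is a Sunday, so the first Sunday is April 1 and the fourth is April 22.
At the standard offset (UTC+10:00), 20:00 UTC + 10h = 06:00 Rasvand Prefecture standard time (rolling into the next day, 14 March 2029).
The standard-time date in Rasvand Prefecture, March 14, 2029, lies within the daylight-saving period (30 September 2028 – 22 April 2029), so Rasvand Prefecture is on daylight time, UTC+11:00.
20:00 UTC + 11h = 07:00 Rasvand Prefecture (rolling into the next day, 14 March 2029).

07:00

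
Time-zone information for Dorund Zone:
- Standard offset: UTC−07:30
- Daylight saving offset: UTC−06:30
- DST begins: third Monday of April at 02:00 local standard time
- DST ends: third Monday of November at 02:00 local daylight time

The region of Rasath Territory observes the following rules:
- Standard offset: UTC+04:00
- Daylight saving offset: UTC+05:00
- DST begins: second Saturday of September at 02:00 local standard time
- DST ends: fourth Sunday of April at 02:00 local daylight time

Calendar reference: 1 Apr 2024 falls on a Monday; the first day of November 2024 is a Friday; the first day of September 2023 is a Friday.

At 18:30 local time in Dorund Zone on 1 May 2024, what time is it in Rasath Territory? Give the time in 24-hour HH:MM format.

05:00

1 April 2024 is a Monday, so the first Monday is April 1 and the third is April 15.
1 November 2024 is a Friday, so the first Monday is November 4 and the third is November 18.
Daylight saving runs 15 April – 18 November; 1 May 2024 is inside that window, so Dorund Zone is at UTC−06:30.
18:30 Dorund Zone + 6h30m = 01:00 UTC (rolling into the next day, 2 May 2024).
1 September 2023 is a Friday, so the first Saturday is September 2 and the second is September 9.
1 April 2024 is a Monday, so the first Sunday is April 7 and the fourth is April 28.
At the standard offset (UTC+04:00), 01:00 UTC + 4h = 05:00 Rasath Territory standard time.
Daylight saving runs 9 September 2023 – 28 April 2024; the standard-time date in Rasath Territory, 2 May 2024, is outside that window, so Rasath Territory is on standard time at UTC+04:00.
01:00 UTC + 4h = 05:00 Rasath Territory.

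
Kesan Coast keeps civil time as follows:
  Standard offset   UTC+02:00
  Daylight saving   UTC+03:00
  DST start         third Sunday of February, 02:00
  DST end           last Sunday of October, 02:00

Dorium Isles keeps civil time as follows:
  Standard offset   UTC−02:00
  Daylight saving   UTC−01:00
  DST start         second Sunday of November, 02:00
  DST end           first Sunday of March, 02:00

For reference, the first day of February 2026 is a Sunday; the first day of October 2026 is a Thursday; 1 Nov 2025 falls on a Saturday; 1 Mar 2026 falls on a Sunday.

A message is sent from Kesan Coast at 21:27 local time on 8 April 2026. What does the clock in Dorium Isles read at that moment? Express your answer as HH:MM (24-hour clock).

16:27

1 February 2026 is a Sunday, so the first Sunday is February 1 and the third is February 15.
1 October 2026 is a Thursday, so Sundays fall on 4, 11, 18, 25; the last is October 25.
Daylight saving runs 15 February – 25 October; 8 April 2026 is inside that window, so Kesan Coast is at UTC+03:00.
21:27 Kesan Coast − 3h = 18:27 UTC.
1 November 2025 is a Saturday, so the first Sunday is November 2 and the second is November 9.
1 March 2026 is a Sunday, so the first Sunday is March 1.
At the standard offset (UTC−02:00), 18:27 UTC − 2h = 16:27 Dorium Isles standard time.
The standard-time date in Dorium Isles, 8 April 2026, does not fall between 9 November 2025 and 1 March 2026, so daylight saving is not in effect and Dorium Isles is at UTC−02:00.
18:27 UTC − 2h = 16:27 Dorium Isles.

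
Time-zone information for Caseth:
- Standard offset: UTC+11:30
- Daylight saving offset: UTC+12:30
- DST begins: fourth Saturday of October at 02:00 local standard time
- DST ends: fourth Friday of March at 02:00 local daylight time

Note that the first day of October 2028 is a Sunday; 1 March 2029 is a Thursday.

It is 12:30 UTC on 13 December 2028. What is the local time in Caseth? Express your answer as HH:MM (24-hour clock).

01:00

1 October 2028 is a Sunday, so the first Saturday is October 7 and the fourth is October 28.
1 March 2029 is a Thursday, so the first Friday is March 2 and the fourth is March 23.
At the standard offset (UTC+11:30), 12:30 UTC + 11h30m = 00:00 Caseth standard time (rolling into the next day, 14 December 2028).
The standard-time date in Caseth, 14 December 2028, falls between 28 October 2028 and 23 March 2029, so daylight saving is in effect and Caseth is at UTC+12:30.
12:30 UTC + 12h30m = 01:00 local (rolling into the next day, 14 December 2028).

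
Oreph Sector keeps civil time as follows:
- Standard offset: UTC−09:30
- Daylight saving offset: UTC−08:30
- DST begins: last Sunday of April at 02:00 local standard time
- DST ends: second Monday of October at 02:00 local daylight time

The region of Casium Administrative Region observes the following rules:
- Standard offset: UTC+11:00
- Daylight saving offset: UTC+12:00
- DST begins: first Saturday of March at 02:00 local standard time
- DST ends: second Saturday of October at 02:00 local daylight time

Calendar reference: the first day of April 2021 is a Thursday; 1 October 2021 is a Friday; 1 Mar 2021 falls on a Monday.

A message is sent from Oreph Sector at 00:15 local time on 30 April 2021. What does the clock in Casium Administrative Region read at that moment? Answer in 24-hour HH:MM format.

20:45

1 April 2021 is a Thursday, so Sundays fall on 4, 11, 18, 25; the last is April 25.
1 October 2021 is a Friday, so the first Monday is October 4 and the second is October 11.
30 April 2021 lies within the daylight-saving period (25 April – 11 October), so Oreph Sector is on daylight time, UTC−08:30.
00:15 Oreph Sector + 8h30m = 08:45 UTC.
1 March 2021 is a Monday, so the first Saturday is March 6.
1 October 2021 is a Friday, so the first Saturday is October 2 and the second is October 9.
At the standard offset (UTC+11:00), 08:45 UTC + 11h = 19:45 Casium Administrative Region standard time.
Daylight saving runs 6 March – 9 October; the standard-time date in Casium Administrative Region, 30 April 2021, is inside that window, so Casium Administrative Region is at UTC+12:00.
08:45 UTC + 12h = 20:45 Casium Administrative Region.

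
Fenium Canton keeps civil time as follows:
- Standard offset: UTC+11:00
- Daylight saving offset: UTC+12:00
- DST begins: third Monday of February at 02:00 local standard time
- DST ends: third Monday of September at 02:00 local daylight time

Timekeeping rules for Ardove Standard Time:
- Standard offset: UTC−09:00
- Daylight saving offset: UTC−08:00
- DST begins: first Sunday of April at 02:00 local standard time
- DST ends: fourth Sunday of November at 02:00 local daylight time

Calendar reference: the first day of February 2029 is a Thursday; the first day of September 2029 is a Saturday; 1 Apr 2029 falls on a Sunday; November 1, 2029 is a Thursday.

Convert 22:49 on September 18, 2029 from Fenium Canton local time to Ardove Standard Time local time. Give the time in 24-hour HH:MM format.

1 February 2029 is a Thursday, so the first Monday is February 5 and the third is February 19.
1 September 2029 is a Saturday, so the first Monday is September 3 and the third is September 17.
September 18, 2029 does not fall between 19 February and 17 September, so daylight saving is not in effect and Fenium Canton is at UTC+11:00.
22:49 Fenium Canton − 11h = 11:49 UTC.
1 April 2029 is a Sunday, so the first Sunday is April 1.
1 November 2029 is a Thursday, so the first Sunday is November 4 and the fourth is November 25.
At the standard offset (UTC−09:00), 11:49 UTC − 9h = 02:49 Ardove Standard Time standard time.
The standard-time date in Ardove Standard Time, September 18, 2029, falls between 1 April and 25 November, so daylight saving is in effect and Ardove Standard Time is at UTC−08:00.
11:49 UTC − 8h = 03:49 Ardove Standard Time.

03:49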